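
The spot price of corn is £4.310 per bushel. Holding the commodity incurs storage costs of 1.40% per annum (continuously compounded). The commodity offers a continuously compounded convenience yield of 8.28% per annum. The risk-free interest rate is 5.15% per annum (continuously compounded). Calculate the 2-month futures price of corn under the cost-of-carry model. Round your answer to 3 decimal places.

£4.298 per bushel

Net carry = r + u − y = 0.0515 + 0.0140 − 0.0828 = -0.0173
F = S·e^((r+u−y)T) = 4.310 · e^(-0.0173 × 2/12) = 4.310 · e^-0.002883
= 4.310 × 0.997121 = £4.298 per bushel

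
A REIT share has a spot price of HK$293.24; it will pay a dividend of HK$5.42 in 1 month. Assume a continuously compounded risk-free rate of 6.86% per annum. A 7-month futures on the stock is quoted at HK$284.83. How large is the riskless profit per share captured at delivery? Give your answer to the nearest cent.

HK$14.77 per share

PV(dividends) I = 5.42·e^(−0.0686·1/12) = 5.3891
Fair futures F* = (S − I)·e^(rT) = (293.24 − 5.3891)·e^0.040017 = 287.8509 × 1.040828 = 299.6033
Market HK$284.83 < fair 299.6033: forward underpriced → reverse cash-and-carry (short the stock, invest proceeds at r, pay the dividends, go long the forward).
Profit at T = |F_mkt − F*| = |284.83 − 299.6033| = HK$14.77 per share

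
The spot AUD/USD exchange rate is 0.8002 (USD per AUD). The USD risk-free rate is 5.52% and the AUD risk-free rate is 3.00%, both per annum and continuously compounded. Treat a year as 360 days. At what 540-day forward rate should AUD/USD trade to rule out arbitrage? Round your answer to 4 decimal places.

0.8310

F = S·e^((r_USD − r_AUD)T) = 0.8002 · e^((0.0552 − 0.0300) × 540/360)
= 0.8002 · e^0.037800 = 0.8002 × 1.038524
F = 0.8310 USD per AUD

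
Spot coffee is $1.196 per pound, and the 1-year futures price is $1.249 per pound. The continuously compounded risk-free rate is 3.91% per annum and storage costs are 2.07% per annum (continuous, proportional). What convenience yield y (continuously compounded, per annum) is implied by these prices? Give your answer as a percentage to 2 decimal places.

1.64%

F = S·e^((r+u−y)T) ⇒ (r+u−y) = ln(F/S)/T
ln(1.249/1.196) = 0.043361; /T ⇒ 0.043361
y = r + u − ln(F/S)/T = 0.0391 + 0.0207 − 0.043361 = 0.016439
y = 1.64%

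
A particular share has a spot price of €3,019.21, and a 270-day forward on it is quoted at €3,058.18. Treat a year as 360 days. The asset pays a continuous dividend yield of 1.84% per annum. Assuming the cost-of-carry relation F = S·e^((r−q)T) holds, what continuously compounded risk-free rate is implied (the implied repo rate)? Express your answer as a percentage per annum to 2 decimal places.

3.55%

From F = S·e^((r−q)T): (r − q) = ln(F/S)/T
ln(3058.18/3019.21) = ln(1.012907) = 0.012824
(r − q) = 0.012824 / (270/360) = 0.017099
r = ln(F/S)/T + q = 0.017099 + 0.0184 = 0.035499
r = 3.55%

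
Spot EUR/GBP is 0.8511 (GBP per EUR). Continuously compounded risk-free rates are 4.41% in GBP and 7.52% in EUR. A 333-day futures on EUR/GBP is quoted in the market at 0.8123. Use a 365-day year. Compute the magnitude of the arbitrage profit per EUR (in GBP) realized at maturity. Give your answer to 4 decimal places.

Fair futures: F* = S·e^(carry·T), with carry = (r_GBP − r_EUR) = 0.0441 − 0.0752 = -0.0311
F* = 0.8511 · e^(-0.0311 × 333/365) = 0.8511 · e^-0.028373 = 0.8511 × 0.972026 = 0.8273
Market 0.8123 < fair 0.8273: forward underpriced → reverse cash-and-carry (short spot, go long the forward).
At maturity, profit = |F_mkt − F*| = |0.8123 − 0.8273| = 0.0150 per EUR (in GBP)

0.0150 per EUR (in GBP)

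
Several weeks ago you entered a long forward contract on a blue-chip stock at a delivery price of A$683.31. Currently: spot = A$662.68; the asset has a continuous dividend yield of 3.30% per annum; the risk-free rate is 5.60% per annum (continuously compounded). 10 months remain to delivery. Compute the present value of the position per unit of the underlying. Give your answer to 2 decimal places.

Current fair forward for the remaining 10 months: F = S·e^((r − q)·T), (r − q) = 0.0560 − 0.0330 = 0.0230
F = 662.68 · e^(0.0230 × 10/12) = 662.68 × 1.019352 = 675.5042
Value of long forward = (F − K)·e^(−rT) = (675.5042 − 683.31) · e^(−0.0560·10/12)
= -7.8058 × 0.954405 = -7.45

-A$7.45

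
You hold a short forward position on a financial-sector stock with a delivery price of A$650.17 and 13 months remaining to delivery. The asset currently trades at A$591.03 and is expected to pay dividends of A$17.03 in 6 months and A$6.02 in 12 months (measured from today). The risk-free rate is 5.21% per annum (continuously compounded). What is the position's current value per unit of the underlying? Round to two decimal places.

PV(remaining dividends) I = 17.03·e^(−0.0521·6/12) + 6.02·e^(−0.0521·12/12) = 22.3065
Current forward F = (S − I)·e^(rT) = (591.03 − 22.3065)·e^(0.0521·13/12) = 568.7235 × 1.058065 = 601.7464
Value (long) = (F − K)·e^(−rT) = (601.7464 − 650.17) × 0.945122 = -45.7662
Short position value = −(long value) = A$45.77

A$45.77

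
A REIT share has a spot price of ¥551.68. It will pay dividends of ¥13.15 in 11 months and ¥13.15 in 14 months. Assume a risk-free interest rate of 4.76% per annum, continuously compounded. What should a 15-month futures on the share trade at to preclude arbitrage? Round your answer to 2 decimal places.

PV(dividends) I = 13.15·e^(−0.0476·11/12) + 13.15·e^(−0.0476·14/12)
I = 12.5886 + 12.4396 = 25.0282
F = (S − I)·e^(rT) = (551.68 − 25.0282) · e^(0.0476·15/12)
= 526.6518 · e^0.059500 = 526.6518 × 1.061306 = ¥558.94

¥558.94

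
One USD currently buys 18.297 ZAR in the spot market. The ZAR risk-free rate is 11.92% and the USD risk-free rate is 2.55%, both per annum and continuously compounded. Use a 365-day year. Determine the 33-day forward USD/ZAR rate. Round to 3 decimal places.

18.453

F = S·e^((r_ZAR − r_USD)T) = 18.297 · e^((0.1192 − 0.0255) × 33/365)
= 18.297 · e^0.008472 = 18.297 × 1.008508
F = 18.453 ZAR per USD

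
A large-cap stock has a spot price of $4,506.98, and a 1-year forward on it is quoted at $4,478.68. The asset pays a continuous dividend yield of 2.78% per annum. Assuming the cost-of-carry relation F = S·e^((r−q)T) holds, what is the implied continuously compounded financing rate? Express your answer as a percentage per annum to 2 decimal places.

2.15%

From F = S·e^((r−q)T): (r − q) = ln(F/S)/T
ln(4478.68/4506.98) = ln(0.993721) = -0.006299
(r − q) = -0.006299 / (1) = -0.006299
r = ln(F/S)/T + q = -0.006299 + 0.0278 = 0.021501
r = 2.15%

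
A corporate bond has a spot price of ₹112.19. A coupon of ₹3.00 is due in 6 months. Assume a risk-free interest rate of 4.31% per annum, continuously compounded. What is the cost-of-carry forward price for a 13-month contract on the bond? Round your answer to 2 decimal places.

₹114.48

PV(coupons) I = 3.00·e^(−0.0431·6/12)
I = 2.9360
F = (S − I)·e^(rT) = (112.19 − 2.9360) · e^(0.0431·13/12)
= 109.2540 · e^0.046692 = 109.2540 × 1.047799 = ₹114.48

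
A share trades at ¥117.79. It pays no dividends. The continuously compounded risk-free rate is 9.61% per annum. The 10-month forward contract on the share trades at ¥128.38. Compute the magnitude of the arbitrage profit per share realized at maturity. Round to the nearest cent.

Fair forward: F* = S·e^(carry·T), with carry = r = 0.0961
F* = 117.79 · e^(0.0961 × 10/12) = 117.79 · e^0.080083 = 117.79 × 1.083377 = ¥127.6110
Market ¥128.38 > fair ¥127.6110: forward overpriced → cash-and-carry (buy spot, short the forward).
At maturity, profit = |F_mkt − F*| = |128.38 − 127.6110| = ¥0.77 per share

¥0.77 per share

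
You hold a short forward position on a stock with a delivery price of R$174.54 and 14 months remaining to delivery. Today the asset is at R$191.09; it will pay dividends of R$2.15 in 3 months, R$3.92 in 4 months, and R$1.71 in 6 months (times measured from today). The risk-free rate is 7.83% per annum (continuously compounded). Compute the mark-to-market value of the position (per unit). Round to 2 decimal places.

PV(remaining dividends) I = 2.15·e^(−0.0783·3/12) + 3.92·e^(−0.0783·4/12) + 1.71·e^(−0.0783·6/12) = 7.5717
Current forward F = (S − I)·e^(rT) = (191.09 − 7.5717)·e^(0.0783·14/12) = 183.5183 × 1.095652 = 201.0722
Value (long) = (F − K)·e^(−rT) = (201.0722 − 174.54) × 0.912698 = 24.2159
Short position value = −(long value) = -R$24.22

-R$24.22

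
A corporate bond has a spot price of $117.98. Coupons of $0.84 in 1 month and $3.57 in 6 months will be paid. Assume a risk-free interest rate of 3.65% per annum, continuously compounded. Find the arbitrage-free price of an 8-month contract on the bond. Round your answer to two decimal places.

PV(coupons) I = 0.84·e^(−0.0365·1/12) + 3.57·e^(−0.0365·6/12)
I = 0.8374 + 3.5054 = 4.3428
F = (S − I)·e^(rT) = (117.98 − 4.3428) · e^(0.0365·8/12)
= 113.6372 · e^0.024333 = 113.6372 × 1.024631 = $116.44

$116.44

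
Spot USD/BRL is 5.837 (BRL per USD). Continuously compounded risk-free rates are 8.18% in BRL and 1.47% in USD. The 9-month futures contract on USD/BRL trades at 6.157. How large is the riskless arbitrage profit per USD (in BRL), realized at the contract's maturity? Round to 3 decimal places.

0.019 per USD (in BRL)

Fair futures: F* = S·e^(carry·T), with carry = (r_BRL − r_USD) = 0.0818 − 0.0147 = 0.0671
F* = 5.837 · e^(0.0671 × 9/12) = 5.837 · e^0.050325 = 5.837 × 1.051613 = 6.1383
Market 6.157 > fair 6.1383: forward overpriced → cash-and-carry (buy spot, short the forward).
At maturity, profit = |F_mkt − F*| = |6.157 − 6.1383| = 0.019 per USD (in BRL)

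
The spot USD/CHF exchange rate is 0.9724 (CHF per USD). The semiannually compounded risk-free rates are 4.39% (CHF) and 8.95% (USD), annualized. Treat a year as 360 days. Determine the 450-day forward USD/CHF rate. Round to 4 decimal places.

0.9202

By covered interest parity, F = S · (1+r_CHF/2)^(2T) / (1+r_USD/2)^(2T)
= 0.9724 × 1.055782 / 1.115658 = 0.9724 × 0.946331
F = 0.9202 CHF per USD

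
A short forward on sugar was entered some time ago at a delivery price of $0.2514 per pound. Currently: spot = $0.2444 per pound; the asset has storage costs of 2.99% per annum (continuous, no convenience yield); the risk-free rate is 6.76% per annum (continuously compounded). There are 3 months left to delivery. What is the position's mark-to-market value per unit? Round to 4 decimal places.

$0.0010 per pound

Current fair forward for the remaining 3 months: F = S·e^((r + u)·T), (r + u) = 0.0676 + 0.0299 = 0.0975
F = 0.2444 · e^(0.0975 × 3/12) = 0.2444 × 1.024674 = 0.2504
Value of long forward = (F − K)·e^(−rT) = (0.2504 − 0.2514) · e^(−0.0676·3/12)
= -0.0010 × 0.983242 = -0.0010
Short position value = −(long value) = $0.0010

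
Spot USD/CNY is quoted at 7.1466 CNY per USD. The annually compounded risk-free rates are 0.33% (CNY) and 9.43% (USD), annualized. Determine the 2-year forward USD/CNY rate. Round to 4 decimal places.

6.0074

By covered interest parity, F = S · (1+r_CNY)^T / (1+r_USD)^T
= 7.1466 × 1.006611 / 1.197492 = 7.1466 × 0.840599
F = 6.0074 CNY per USD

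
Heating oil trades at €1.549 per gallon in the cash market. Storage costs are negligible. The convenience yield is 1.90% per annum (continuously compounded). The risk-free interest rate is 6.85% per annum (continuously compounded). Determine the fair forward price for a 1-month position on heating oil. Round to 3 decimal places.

Net carry = r + u − y = 0.0685 + 0.0000 − 0.0190 = 0.0495
F = S·e^((r+u−y)T) = 1.549 · e^(0.0495 × 1/12) = 1.549 · e^0.004125
= 1.549 × 1.004134 = €1.555 per gallon

€1.555 per gallon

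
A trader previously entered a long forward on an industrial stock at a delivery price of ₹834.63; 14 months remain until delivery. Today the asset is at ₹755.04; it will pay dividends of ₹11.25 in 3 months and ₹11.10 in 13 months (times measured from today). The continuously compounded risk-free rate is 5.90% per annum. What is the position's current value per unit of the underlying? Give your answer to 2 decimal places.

-₹45.57

PV(remaining dividends) I = 11.25·e^(−0.0590·3/12) + 11.10·e^(−0.0590·13/12) = 21.4980
Current forward F = (S − I)·e^(rT) = (755.04 − 21.4980)·e^(0.0590·14/12) = 733.5420 × 1.071258 = 785.8127
Value (long) = (F − K)·e^(−rT) = (785.8127 − 834.63) × 0.933482 = -45.5701
Value = -₹45.57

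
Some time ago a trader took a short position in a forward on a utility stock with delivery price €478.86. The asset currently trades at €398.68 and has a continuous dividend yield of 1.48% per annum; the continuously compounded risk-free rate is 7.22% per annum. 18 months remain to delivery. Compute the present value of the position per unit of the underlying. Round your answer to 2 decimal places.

Current fair forward for the remaining 18 months: F = S·e^((r − q)·T), (r − q) = 0.0722 − 0.0148 = 0.0574
F = 398.68 · e^(0.0574 × 18/12) = 398.68 × 1.089915 = 434.5273
Value of long forward = (F − K)·e^(−rT) = (434.5273 − 478.86) · e^(−0.0722·18/12)
= -44.3327 × 0.897358 = -39.78
Short position value = −(long value) = €39.78

€39.78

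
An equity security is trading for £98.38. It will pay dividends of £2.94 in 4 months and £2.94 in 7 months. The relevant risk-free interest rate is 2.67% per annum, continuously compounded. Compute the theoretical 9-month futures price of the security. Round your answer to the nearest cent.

£94.44

PV(dividends) I = 2.94·e^(−0.0267·4/12) + 2.94·e^(−0.0267·7/12)
I = 2.9140 + 2.8946 = 5.8086
F = (S − I)·e^(rT) = (98.38 − 5.8086) · e^(0.0267·9/12)
= 92.5714 · e^0.020025 = 92.5714 × 1.020227 = £94.44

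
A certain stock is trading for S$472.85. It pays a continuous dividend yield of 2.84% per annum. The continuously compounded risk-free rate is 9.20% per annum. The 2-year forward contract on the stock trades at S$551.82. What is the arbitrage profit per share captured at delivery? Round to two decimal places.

Fair forward: F* = S·e^(carry·T), with carry = (r − q) = 0.0920 − 0.0284 = 0.0636
F* = 472.85 · e^(0.0636 × 2) = 472.85 · e^0.127200 = 472.85 × 1.135644 = S$536.9893
Market S$551.82 > fair S$536.9893: forward overpriced → cash-and-carry (buy spot, short the forward).
At maturity, profit = |F_mkt − F*| = |551.82 − 536.9893| = S$14.83 per share

S$14.83 per share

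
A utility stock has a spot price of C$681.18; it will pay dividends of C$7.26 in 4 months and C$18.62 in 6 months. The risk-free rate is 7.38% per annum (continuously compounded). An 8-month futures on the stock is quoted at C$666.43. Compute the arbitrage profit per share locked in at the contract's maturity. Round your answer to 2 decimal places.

PV(dividends) I = 7.26·e^(−0.0738·4/12) + 18.62·e^(−0.0738·6/12) = 25.0290
Fair futures F* = (S − I)·e^(rT) = (681.18 − 25.0290)·e^0.049200 = 656.1510 × 1.050430 = 689.2407
Market C$666.43 < fair 689.2407: forward underpriced → reverse cash-and-carry (short the stock, invest proceeds at r, pay the dividends, go long the forward).
Profit at T = |F_mkt − F*| = |666.43 − 689.2407| = C$22.81 per share

C$22.81 per share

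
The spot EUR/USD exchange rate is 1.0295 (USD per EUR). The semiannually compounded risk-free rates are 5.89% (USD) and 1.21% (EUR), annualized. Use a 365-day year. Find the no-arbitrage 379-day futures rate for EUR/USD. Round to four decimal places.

By covered interest parity, F = S · (1+r_USD/2)^(2T) / (1+r_EUR/2)^(2T)
= 1.0295 × 1.062130 / 1.012605 = 1.0295 × 1.048909
F = 1.0799 USD per EUR

1.0799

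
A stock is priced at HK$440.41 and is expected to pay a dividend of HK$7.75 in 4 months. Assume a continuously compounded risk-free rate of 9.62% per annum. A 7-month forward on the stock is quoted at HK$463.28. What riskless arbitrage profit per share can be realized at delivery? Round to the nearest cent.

PV(dividends) I = 7.75·e^(−0.0962·4/12) = 7.5054
Fair forward F* = (S − I)·e^(rT) = (440.41 − 7.5054)·e^0.056117 = 432.9046 × 1.057721 = 457.8923
Market HK$463.28 > fair 457.8923: forward overpriced → cash-and-carry (borrow at r, buy the stock and collect the dividends, short the forward).
Profit at T = |F_mkt − F*| = |463.28 − 457.8923| = HK$5.39 per share

HK$5.39 per share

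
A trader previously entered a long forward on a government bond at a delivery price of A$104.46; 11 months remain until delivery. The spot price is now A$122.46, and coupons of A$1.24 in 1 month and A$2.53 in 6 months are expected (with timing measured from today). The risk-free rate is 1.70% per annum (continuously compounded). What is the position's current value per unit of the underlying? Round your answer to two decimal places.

PV(remaining coupons) I = 1.24·e^(−0.0170·1/12) + 2.53·e^(−0.0170·6/12) = 3.7468
Current forward F = (S − I)·e^(rT) = (122.46 − 3.7468)·e^(0.0170·11/12) = 118.7132 × 1.015705 = 120.5776
Value (long) = (F − K)·e^(−rT) = (120.5776 − 104.46) × 0.984537 = 15.8684
Value = A$15.87

A$15.87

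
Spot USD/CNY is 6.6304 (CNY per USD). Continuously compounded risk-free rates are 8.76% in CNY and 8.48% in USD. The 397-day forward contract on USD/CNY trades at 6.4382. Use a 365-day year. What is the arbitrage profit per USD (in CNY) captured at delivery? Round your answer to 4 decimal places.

0.2124 per USD (in CNY)

Fair forward: F* = S·e^(carry·T), with carry = (r_CNY − r_USD) = 0.0876 − 0.0848 = 0.0028
F* = 6.6304 · e^(0.0028 × 397/365) = 6.6304 · e^0.003045 = 6.6304 × 1.003050 = 6.6506
Market 6.4382 < fair 6.6506: forward underpriced → reverse cash-and-carry (short spot, go long the forward).
At maturity, profit = |F_mkt − F*| = |6.4382 − 6.6506| = 0.2124 per USD (in CNY)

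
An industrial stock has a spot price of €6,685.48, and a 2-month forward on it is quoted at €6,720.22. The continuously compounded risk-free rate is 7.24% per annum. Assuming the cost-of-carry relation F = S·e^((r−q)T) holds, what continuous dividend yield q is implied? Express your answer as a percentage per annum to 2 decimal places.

From F = S·e^((r−q)T): (r − q) = ln(F/S)/T
ln(6720.22/6685.48) = ln(1.005196) = 0.005183
(r − q) = 0.005183 / (2/12) = 0.031098
q = r − ln(F/S)/T = 0.0724 − 0.031098 = 0.041302
q = 4.13%

4.13%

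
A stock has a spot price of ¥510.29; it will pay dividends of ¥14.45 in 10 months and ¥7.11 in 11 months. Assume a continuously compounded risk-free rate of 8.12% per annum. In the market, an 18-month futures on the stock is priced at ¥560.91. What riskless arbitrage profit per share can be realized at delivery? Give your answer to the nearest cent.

PV(dividends) I = 14.45·e^(−0.0812·10/12) + 7.11·e^(−0.0812·11/12) = 20.1046
Fair futures F* = (S − I)·e^(rT) = (510.29 − 20.1046)·e^0.121800 = 490.1854 × 1.129528 = 553.6781
Market ¥560.91 > fair 553.6781: forward overpriced → cash-and-carry (borrow at r, buy the stock and collect the dividends, short the forward).
Profit at T = |F_mkt − F*| = |560.91 − 553.6781| = ¥7.23 per share

¥7.23 per share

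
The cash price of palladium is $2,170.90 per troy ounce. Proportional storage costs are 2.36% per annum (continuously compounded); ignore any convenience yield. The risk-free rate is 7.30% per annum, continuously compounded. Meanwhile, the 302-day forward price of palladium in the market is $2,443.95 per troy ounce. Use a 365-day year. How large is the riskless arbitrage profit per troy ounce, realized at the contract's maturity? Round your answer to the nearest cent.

$92.41 per troy ounce

Fair forward: F* = S·e^(carry·T), with carry = (r + u) = 0.0730 + 0.0236 = 0.0966
F* = 2170.90 · e^(0.0966 × 302/365) = 2170.90 · e^0.07992658 = 2170.90 × 1.08320754 = $2351.5352
Market $2443.95 > fair $2351.5352: forward overpriced → cash-and-carry (buy spot, short the forward).
At maturity, profit = |F_mkt − F*| = |2443.95 − 2351.5352| = $92.41 per troy ounce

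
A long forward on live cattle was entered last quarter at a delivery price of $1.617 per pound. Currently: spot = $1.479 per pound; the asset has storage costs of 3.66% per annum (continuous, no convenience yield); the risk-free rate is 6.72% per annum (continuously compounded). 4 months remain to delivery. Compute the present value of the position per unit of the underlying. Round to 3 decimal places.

Current fair forward for the remaining 4 months: F = S·e^((r + u)·T), (r + u) = 0.0672 + 0.0366 = 0.1038
F = 1.479 · e^(0.1038 × 4/12) = 1.479 × 1.035206 = 1.5311
Value of long forward = (F − K)·e^(−rT) = (1.5311 − 1.617) · e^(−0.0672·4/12)
= -0.0859 × 0.977849 = -0.084

-$0.084 per pound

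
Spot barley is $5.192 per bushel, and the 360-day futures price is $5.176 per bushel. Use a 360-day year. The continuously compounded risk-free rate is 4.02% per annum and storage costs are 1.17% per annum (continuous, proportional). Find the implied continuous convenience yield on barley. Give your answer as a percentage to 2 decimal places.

F = S·e^((r+u−y)T) ⇒ (r+u−y) = ln(F/S)/T
ln(5.176/5.192) = -0.003086; /T ⇒ -0.003086
y = r + u − ln(F/S)/T = 0.0402 + 0.0117 + 0.003086 = 0.054986
y = 5.50%

5.50%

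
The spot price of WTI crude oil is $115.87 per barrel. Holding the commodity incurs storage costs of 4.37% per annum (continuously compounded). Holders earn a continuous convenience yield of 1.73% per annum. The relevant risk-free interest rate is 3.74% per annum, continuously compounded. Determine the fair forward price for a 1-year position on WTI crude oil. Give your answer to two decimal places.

Net carry = r + u − y = 0.0374 + 0.0437 − 0.0173 = 0.0638
F = S·e^((r+u−y)T) = 115.87 · e^(0.0638 × 1) = 115.87 · e^0.063800
= 115.87 × 1.065879 = $123.50 per barrel

$123.50 per barrel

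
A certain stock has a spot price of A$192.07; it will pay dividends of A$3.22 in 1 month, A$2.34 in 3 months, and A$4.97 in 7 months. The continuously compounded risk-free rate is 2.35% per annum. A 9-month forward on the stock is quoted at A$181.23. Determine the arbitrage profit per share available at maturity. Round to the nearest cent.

A$3.63 per share

PV(dividends) I = 3.22·e^(−0.0235·1/12) + 2.34·e^(−0.0235·3/12) + 4.97·e^(−0.0235·7/12) = 10.4423
Fair forward F* = (S − I)·e^(rT) = (192.07 − 10.4423)·e^0.017625 = 181.6277 × 1.017781 = 184.8572
Market A$181.23 < fair 184.8572: forward underpriced → reverse cash-and-carry (short the stock, invest proceeds at r, pay the dividends, go long the forward).
Profit at T = |F_mkt − F*| = |181.23 − 184.8572| = A$3.63 per share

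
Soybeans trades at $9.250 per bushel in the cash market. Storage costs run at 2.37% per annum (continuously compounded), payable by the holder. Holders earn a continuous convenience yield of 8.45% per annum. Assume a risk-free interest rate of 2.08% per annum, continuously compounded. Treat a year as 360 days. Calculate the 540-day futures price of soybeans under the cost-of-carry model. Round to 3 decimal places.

Net carry = r + u − y = 0.0208 + 0.0237 − 0.0845 = -0.0400
F = S·e^((r+u−y)T) = 9.250 · e^(-0.0400 × 540/360) = 9.250 · e^-0.060000
= 9.250 × 0.941765 = $8.711 per bushel

$8.711 per bushel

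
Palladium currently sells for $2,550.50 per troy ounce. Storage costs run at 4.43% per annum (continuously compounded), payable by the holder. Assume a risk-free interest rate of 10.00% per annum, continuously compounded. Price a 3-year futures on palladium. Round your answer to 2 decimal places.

$3,932.16 per troy ounce

Net carry = r + u − y = 0.1000 + 0.0443 − 0.0000 = 0.1443
F = S·e^((r+u−y)T) = 2550.50 · e^(0.1443 × 3) = 2550.50 · e^0.43290000
= 2550.50 × 1.54172204 = $3,932.16 per troy ounce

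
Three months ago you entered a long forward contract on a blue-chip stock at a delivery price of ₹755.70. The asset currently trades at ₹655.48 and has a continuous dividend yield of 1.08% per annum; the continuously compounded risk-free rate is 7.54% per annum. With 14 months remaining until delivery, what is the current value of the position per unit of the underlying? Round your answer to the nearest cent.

-₹44.79

Current fair forward for the remaining 14 months: F = S·e^((r − q)·T), (r − q) = 0.0754 − 0.0108 = 0.0646
F = 655.48 · e^(0.0646 × 14/12) = 655.48 × 1.078279 = 706.7903
Value of long forward = (F − K)·e^(−rT) = (706.7903 − 755.70) · e^(−0.0754·14/12)
= -48.9097 × 0.915791 = -44.79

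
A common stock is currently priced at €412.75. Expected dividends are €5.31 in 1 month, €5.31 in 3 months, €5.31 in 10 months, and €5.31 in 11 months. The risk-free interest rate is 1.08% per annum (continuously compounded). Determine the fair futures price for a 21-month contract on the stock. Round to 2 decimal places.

PV(dividends) I = 5.31·e^(−0.0108·1/12) + 5.31·e^(−0.0108·3/12) + 5.31·e^(−0.0108·10/12) + 5.31·e^(−0.0108·11/12)
I = 5.3052 + 5.2957 + 5.2624 + 5.2577 = 21.1210
F = (S − I)·e^(rT) = (412.75 − 21.1210) · e^(0.0108·21/12)
= 391.6290 · e^0.018900 = 391.6290 × 1.019080 = €399.10

€399.10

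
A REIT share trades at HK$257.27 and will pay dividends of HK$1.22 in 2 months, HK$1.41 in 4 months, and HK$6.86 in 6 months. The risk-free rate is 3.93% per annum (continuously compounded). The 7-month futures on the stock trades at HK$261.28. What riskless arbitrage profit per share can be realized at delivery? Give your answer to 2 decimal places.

PV(dividends) I = 1.22·e^(−0.0393·2/12) + 1.41·e^(−0.0393·4/12) + 6.86·e^(−0.0393·6/12) = 9.3302
Fair futures F* = (S − I)·e^(rT) = (257.27 − 9.3302)·e^0.022925 = 247.9398 × 1.023190 = 253.6895
Market HK$261.28 > fair 253.6895: forward overpriced → cash-and-carry (borrow at r, buy the stock and collect the dividends, short the forward).
Profit at T = |F_mkt − F*| = |261.28 − 253.6895| = HK$7.59 per share

HK$7.59 per share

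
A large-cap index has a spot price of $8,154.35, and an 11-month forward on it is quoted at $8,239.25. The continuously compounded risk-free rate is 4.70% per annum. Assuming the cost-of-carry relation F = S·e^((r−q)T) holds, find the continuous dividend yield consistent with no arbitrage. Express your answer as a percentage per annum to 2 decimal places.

From F = S·e^((r−q)T): (r − q) = ln(F/S)/T
ln(8239.25/8154.35) = ln(1.010412) = 0.010358
(r − q) = 0.010358 / (11/12) = 0.011300
q = r − ln(F/S)/T = 0.0470 − 0.011300 = 0.035700
q = 3.57%

3.57%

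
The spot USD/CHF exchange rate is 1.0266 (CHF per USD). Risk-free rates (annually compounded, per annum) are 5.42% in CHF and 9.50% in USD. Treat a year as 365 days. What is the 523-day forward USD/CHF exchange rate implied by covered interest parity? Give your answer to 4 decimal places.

By covered interest parity, F = S · (1+r_CHF)^T / (1+r_USD)^T
= 1.0266 × 1.078564 / 1.138874 = 1.0266 × 0.947044
F = 0.9722 CHF per USD

0.9722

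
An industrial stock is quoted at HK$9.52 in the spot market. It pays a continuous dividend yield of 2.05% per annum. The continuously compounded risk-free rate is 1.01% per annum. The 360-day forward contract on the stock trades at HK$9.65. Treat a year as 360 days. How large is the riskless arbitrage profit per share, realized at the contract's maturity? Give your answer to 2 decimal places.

HK$0.23 per share

Fair forward: F* = S·e^(carry·T), with carry = (r − q) = 0.0101 − 0.0205 = -0.0104
F* = 9.52 · e^(-0.0104 × 360/360) = 9.52 · e^-0.010400 = 9.52 × 0.989654 = HK$9.4215
Market HK$9.65 > fair HK$9.4215: forward overpriced → cash-and-carry (buy spot, short the forward).
At maturity, profit = |F_mkt − F*| = |9.65 − 9.4215| = HK$0.23 per share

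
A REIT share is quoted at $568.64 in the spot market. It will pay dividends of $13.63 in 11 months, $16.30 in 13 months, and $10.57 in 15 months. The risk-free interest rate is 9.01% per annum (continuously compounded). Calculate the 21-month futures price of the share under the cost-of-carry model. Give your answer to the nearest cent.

PV(dividends) I = 13.63·e^(−0.0901·11/12) + 16.30·e^(−0.0901·13/12) + 10.57·e^(−0.0901·15/12)
I = 12.5495 + 14.7842 + 9.4441 = 36.7778
F = (S − I)·e^(rT) = (568.64 − 36.7778) · e^(0.0901·21/12)
= 531.8622 · e^0.157675 = 531.8622 × 1.170786 = $622.70

$622.70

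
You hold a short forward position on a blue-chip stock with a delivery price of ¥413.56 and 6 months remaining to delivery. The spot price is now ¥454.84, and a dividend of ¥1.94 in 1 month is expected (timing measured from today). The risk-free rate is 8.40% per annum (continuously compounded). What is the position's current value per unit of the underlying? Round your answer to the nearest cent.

-¥56.36

PV(remaining dividends) I = 1.94·e^(−0.0840·1/12) = 1.9265
Current forward F = (S − I)·e^(rT) = (454.84 − 1.9265)·e^(0.0840·6/12) = 452.9135 × 1.042894 = 472.3408
Value (long) = (F − K)·e^(−rT) = (472.3408 − 413.56) × 0.958870 = 56.3631
Short position value = −(long value) = -¥56.36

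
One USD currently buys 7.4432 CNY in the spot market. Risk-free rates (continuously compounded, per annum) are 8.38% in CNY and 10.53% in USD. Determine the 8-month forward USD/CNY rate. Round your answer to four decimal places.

7.3373

F = S·e^((r_CNY − r_USD)T) = 7.4432 · e^((0.0838 − 0.1053) × 8/12)
= 7.4432 · e^-0.014333 = 7.4432 × 0.985769
F = 7.3373 CNY per USD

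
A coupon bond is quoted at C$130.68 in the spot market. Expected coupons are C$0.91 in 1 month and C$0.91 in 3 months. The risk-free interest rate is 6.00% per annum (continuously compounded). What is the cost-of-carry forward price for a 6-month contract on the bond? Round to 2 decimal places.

C$132.80

PV(coupons) I = 0.91·e^(−0.0600·1/12) + 0.91·e^(−0.0600·3/12)
I = 0.9055 + 0.8965 = 1.8020
F = (S − I)·e^(rT) = (130.68 − 1.8020) · e^(0.0600·6/12)
= 128.8780 · e^0.030000 = 128.8780 × 1.030455 = C$132.80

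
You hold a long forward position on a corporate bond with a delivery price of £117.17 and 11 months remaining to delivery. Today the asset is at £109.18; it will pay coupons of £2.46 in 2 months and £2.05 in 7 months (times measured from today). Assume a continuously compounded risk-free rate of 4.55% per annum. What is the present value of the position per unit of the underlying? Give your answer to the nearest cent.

-£7.64

PV(remaining coupons) I = 2.46·e^(−0.0455·2/12) + 2.05·e^(−0.0455·7/12) = 4.4377
Current forward F = (S − I)·e^(rT) = (109.18 − 4.4377)·e^(0.0455·11/12) = 104.7423 × 1.042590 = 109.2033
Value (long) = (F − K)·e^(−rT) = (109.2033 − 117.17) × 0.959149 = -7.6413
Value = -£7.64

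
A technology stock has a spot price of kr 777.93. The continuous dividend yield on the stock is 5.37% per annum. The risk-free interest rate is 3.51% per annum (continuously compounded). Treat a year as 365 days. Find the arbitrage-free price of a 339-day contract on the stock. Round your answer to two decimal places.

F = S·e^((r − q)T) = 777.93 · e^((0.0351 − 0.0537) × 339/365)
= 777.93 · e^-0.017275 = 777.93 × 0.982873
F = kr 764.61

kr 764.61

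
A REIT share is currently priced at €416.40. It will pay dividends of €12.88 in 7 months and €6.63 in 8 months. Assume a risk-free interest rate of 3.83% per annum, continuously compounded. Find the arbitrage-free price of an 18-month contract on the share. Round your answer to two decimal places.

€420.84

PV(dividends) I = 12.88·e^(−0.0383·7/12) + 6.63·e^(−0.0383·8/12)
I = 12.5954 + 6.4629 = 19.0583
F = (S − I)·e^(rT) = (416.40 − 19.0583) · e^(0.0383·18/12)
= 397.3417 · e^0.057450 = 397.3417 × 1.059132 = €420.84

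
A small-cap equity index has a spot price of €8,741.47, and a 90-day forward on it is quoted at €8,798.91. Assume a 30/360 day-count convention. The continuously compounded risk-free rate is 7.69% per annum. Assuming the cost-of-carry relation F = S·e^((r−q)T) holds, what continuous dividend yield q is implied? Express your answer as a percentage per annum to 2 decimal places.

5.07%

From F = S·e^((r−q)T): (r − q) = ln(F/S)/T
ln(8798.91/8741.47) = ln(1.006571) = 0.006550
(r − q) = 0.006550 / (90/360) = 0.026200
q = r − ln(F/S)/T = 0.0769 − 0.026200 = 0.050700
q = 5.07%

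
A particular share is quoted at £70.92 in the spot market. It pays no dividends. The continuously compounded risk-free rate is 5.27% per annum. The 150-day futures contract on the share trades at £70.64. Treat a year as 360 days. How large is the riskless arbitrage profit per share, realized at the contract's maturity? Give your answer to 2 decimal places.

£1.85 per share

Fair futures: F* = S·e^(carry·T), with carry = r = 0.0527
F* = 70.92 · e^(0.0527 × 150/360) = 70.92 · e^0.021958 = 70.92 × 1.022201 = £72.4945
Market £70.64 < fair £72.4945: forward underpriced → reverse cash-and-carry (short spot, go long the forward).
At maturity, profit = |F_mkt − F*| = |70.64 − 72.4945| = £1.85 per share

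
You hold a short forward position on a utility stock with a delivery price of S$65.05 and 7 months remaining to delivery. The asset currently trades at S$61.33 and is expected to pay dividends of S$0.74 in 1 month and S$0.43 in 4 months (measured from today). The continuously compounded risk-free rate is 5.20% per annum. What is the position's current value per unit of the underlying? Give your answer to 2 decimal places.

S$2.94

PV(remaining dividends) I = 0.74·e^(−0.0520·1/12) + 0.43·e^(−0.0520·4/12) = 1.1594
Current forward F = (S − I)·e^(rT) = (61.33 − 1.1594)·e^(0.0520·7/12) = 60.1706 × 1.030798 = 62.0237
Value (long) = (F − K)·e^(−rT) = (62.0237 − 65.05) × 0.970122 = -2.9359
Short position value = −(long value) = S$2.94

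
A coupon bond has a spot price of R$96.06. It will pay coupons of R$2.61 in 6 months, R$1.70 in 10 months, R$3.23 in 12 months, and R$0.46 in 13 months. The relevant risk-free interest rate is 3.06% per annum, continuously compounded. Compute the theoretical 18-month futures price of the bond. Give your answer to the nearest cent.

R$92.40

PV(coupons) I = 2.61·e^(−0.0306·6/12) + 1.70·e^(−0.0306·10/12) + 3.23·e^(−0.0306·12/12) + 0.46·e^(−0.0306·13/12)
I = 2.5704 + 1.6572 + 3.1327 + 0.4450 = 7.8053
F = (S − I)·e^(rT) = (96.06 − 7.8053) · e^(0.0306·18/12)
= 88.2547 · e^0.045900 = 88.2547 × 1.046970 = R$92.40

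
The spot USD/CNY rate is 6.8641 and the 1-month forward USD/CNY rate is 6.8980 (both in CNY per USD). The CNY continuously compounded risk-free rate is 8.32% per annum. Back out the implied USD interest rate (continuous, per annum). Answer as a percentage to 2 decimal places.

2.41%

F = S·e^((r_CNY − r_USD)T) ⇒ r_USD = r_CNY − ln(F/S)/T
ln(6.8980/6.8641) = 0.004927; /(1/12) = 0.059124
r_USD = 0.0832 − 0.059124 = 0.024076
r_USD = 2.41%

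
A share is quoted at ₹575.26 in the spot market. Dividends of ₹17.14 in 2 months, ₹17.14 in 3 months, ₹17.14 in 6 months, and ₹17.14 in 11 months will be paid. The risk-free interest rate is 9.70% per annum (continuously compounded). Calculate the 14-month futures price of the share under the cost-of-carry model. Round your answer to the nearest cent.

₹570.72

PV(dividends) I = 17.14·e^(−0.0970·2/12) + 17.14·e^(−0.0970·3/12) + 17.14·e^(−0.0970·6/12) + 17.14·e^(−0.0970·11/12)
I = 16.8651 + 16.7294 + 16.3285 + 15.6818 = 65.6048
F = (S − I)·e^(rT) = (575.26 − 65.6048) · e^(0.0970·14/12)
= 509.6552 · e^0.113167 = 509.6552 × 1.119819 = ₹570.72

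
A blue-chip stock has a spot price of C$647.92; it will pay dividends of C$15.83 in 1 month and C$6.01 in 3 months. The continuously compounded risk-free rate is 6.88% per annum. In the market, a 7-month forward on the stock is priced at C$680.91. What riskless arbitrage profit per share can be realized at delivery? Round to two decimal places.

C$28.99 per share

PV(dividends) I = 15.83·e^(−0.0688·1/12) + 6.01·e^(−0.0688·3/12) = 21.6470
Fair forward F* = (S − I)·e^(rT) = (647.92 − 21.6470)·e^0.040133 = 626.2730 × 1.040949 = 651.9183
Market C$680.91 > fair 651.9183: forward overpriced → cash-and-carry (borrow at r, buy the stock and collect the dividends, short the forward).
Profit at T = |F_mkt − F*| = |680.91 − 651.9183| = C$28.99 per share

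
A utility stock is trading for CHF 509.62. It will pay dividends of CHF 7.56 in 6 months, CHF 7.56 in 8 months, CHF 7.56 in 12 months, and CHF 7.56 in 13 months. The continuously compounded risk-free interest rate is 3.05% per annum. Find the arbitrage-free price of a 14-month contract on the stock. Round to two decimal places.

CHF 497.51

PV(dividends) I = 7.56·e^(−0.0305·6/12) + 7.56·e^(−0.0305·8/12) + 7.56·e^(−0.0305·12/12) + 7.56·e^(−0.0305·13/12)
I = 7.4456 + 7.4078 + 7.3329 + 7.3143 = 29.5006
F = (S − I)·e^(rT) = (509.62 − 29.5006) · e^(0.0305·14/12)
= 480.1194 · e^0.035583 = 480.1194 × 1.036224 = CHF 497.51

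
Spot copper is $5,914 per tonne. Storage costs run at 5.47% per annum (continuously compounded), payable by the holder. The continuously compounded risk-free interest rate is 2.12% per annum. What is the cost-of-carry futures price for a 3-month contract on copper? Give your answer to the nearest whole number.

Net carry = r + u − y = 0.0212 + 0.0547 − 0.0000 = 0.0759
F = S·e^((r+u−y)T) = 5914 · e^(0.0759 × 3/12) = 5914 · e^0.018975
= 5914 × 1.019156 = $6,027 per tonne

$6,027 per tonne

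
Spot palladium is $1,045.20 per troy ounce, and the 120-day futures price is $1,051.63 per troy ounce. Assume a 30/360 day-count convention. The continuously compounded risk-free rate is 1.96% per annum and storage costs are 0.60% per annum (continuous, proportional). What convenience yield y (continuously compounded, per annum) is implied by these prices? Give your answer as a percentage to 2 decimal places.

F = S·e^((r+u−y)T) ⇒ (r+u−y) = ln(F/S)/T
ln(1051.63/1045.20) = 0.006133; /T ⇒ 0.018399
y = r + u − ln(F/S)/T = 0.0196 + 0.0060 − 0.018399 = 0.007201
y = 0.72%

0.72%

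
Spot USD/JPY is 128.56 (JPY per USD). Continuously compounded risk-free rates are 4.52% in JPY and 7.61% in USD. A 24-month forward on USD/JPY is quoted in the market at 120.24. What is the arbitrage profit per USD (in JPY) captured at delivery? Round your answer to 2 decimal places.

Fair forward: F* = S·e^(carry·T), with carry = (r_JPY − r_USD) = 0.0452 − 0.0761 = -0.0309
F* = 128.56 · e^(-0.0309 × 24/12) = 128.56 · e^-0.061800 = 128.56 × 0.940071 = 120.8555
Market 120.24 < fair 120.8555: forward underpriced → reverse cash-and-carry (short spot, go long the forward).
At maturity, profit = |F_mkt − F*| = |120.24 − 120.8555| = 0.62 per USD (in JPY)

0.62 per USD (in JPY)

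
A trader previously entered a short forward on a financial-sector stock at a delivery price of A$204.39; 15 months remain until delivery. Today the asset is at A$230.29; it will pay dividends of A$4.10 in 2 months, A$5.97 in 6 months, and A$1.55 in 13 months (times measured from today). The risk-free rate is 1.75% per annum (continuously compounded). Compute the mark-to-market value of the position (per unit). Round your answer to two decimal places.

-A$18.80

PV(remaining dividends) I = 4.10·e^(−0.0175·2/12) + 5.97·e^(−0.0175·6/12) + 1.55·e^(−0.0175·13/12) = 11.5269
Current forward F = (S − I)·e^(rT) = (230.29 − 11.5269)·e^(0.0175·15/12) = 218.7631 × 1.022116 = 223.6013
Value (long) = (F − K)·e^(−rT) = (223.6013 − 204.39) × 0.978363 = 18.7956
Short position value = −(long value) = -A$18.80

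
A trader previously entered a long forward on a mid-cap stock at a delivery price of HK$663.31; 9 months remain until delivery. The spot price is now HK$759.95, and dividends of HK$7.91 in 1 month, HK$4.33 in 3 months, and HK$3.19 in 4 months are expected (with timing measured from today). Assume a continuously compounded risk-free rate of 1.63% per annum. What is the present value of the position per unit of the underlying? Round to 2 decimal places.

PV(remaining dividends) I = 7.91·e^(−0.0163·1/12) + 4.33·e^(−0.0163·3/12) + 3.19·e^(−0.0163·4/12) = 15.3844
Current forward F = (S − I)·e^(rT) = (759.95 − 15.3844)·e^(0.0163·9/12) = 744.5656 × 1.012300 = 753.7238
Value (long) = (F − K)·e^(−rT) = (753.7238 − 663.31) × 0.987849 = 89.3152
Value = HK$89.32

HK$89.32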